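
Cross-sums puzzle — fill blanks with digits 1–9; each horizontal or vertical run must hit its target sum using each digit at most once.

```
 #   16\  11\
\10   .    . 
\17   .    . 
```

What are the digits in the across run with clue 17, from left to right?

9 8

17 in 2 cells must be {8,9}; 16 in 2 cells must be {7,9}.
The 17 across and the 16 down share only 9, so R2C1 = 9.
R2C2 = 17 − 9 = 8 completes the 17 across.
R1C1 = 16 − 9 = 7 completes the 16 down.
R1C2 = 10 − 7 = 3 completes the 10 across.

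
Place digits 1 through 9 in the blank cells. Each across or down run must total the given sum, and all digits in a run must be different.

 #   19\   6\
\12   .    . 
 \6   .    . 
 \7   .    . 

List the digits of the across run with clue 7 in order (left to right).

6 1

6 in 3 cells must be {1,2,3}.
The 12 across and the 6 down share only 3, so R1C2 = 3.
R1C1 = 12 − 3 = 9 completes the 12 across.
Nothing is forced directly, so branch on R2C1, whose candidates are 2 or 4. If R2C1 = 2: then R2C2 would have to be in {4} for the 6 across but in {1,2} for the 6 down — contradiction. So R2C1 = 4.
R2C2 = 6 − 4 = 2 completes the 6 across.
R3C1 = 19 − 13 = 6 completes the 19 down.
R3C2 = 7 − 6 = 1 completes the 7 across.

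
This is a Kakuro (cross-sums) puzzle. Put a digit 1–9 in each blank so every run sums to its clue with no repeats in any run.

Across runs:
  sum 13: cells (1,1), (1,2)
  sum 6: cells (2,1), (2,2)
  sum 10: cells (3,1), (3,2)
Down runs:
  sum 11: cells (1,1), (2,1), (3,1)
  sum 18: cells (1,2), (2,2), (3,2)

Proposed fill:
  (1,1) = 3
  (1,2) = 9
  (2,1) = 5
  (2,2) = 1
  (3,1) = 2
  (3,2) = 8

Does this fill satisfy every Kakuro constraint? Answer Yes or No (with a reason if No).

No — the down run (1,1)–(3,1) sums to 10, not 11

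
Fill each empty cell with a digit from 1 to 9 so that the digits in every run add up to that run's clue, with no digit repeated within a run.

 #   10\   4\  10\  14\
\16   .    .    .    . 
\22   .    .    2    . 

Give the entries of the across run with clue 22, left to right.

4 in 2 cells must be {1,3}.
R1C3 = 10 − 2 = 8 completes the 10 down.
R1C4 = 5: the only remaining digit allowed by both the 16 across and the 14 down.
Given what's placed, R2C2 must be 3 to fit the 22 across and 4 down.
R2C4 = 14 − 5 = 9 completes the 14 down.
R1C2 = 4 − 3 = 1 completes the 4 down.
R2C1 = 22 − 14 = 8 completes the 22 across.
R1C1 = 16 − 14 = 2 completes the 16 across.

8, 3, 2, 9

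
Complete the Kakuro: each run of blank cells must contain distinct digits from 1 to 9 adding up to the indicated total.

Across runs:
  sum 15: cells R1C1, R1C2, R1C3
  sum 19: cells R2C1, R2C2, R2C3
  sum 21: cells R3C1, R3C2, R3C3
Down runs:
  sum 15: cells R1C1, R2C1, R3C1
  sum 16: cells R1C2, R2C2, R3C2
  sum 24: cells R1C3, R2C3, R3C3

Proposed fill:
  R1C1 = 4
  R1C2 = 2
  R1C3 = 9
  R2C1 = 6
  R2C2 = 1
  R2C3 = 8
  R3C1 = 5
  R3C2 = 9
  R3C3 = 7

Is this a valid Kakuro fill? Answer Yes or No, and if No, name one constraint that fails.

No — the across run R2C1–R2C3 sums to 15, not 19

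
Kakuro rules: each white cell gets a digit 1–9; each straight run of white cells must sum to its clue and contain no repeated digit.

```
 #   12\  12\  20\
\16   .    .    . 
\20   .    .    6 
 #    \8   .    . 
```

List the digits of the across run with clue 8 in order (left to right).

Given what's placed, R3C3 must be 5 to fit the 8 across and 20 down.
R1C3 = 20 − 11 = 9 completes the 20 down.
R3C2 = 8 − 5 = 3 completes the 8 across.
Given what's placed, R2C2 must be 5 to fit the 20 across and 12 down.
R1C2 = 12 − 8 = 4 completes the 12 down.
R2C1 = 20 − 11 = 9 completes the 20 across.
R1C1 = 16 − 13 = 3 completes the 16 across.

3, 5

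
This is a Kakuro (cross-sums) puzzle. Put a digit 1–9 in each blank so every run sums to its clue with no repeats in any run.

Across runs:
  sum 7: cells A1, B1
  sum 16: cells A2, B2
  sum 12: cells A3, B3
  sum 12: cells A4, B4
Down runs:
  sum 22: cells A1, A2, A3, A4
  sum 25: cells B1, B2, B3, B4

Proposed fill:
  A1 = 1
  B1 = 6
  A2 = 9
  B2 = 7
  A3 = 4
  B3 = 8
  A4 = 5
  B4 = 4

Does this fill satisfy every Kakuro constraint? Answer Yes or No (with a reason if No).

No — the across run A4–B4 sums to 9, not 12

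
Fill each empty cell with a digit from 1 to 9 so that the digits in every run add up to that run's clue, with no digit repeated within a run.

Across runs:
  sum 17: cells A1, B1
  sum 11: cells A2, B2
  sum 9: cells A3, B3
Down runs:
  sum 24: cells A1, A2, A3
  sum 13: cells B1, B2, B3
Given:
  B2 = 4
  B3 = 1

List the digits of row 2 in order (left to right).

7, 4

17 in 2 cells must be {8,9}; 24 in 3 cells must be {7,8,9}.
B1 = 13 − 5 = 8 completes the 13 down.
A2 = 11 − 4 = 7 completes the 11 across.
A3 = 9 − 1 = 8 completes the 9 across.
A1 = 17 − 8 = 9 completes the 17 across.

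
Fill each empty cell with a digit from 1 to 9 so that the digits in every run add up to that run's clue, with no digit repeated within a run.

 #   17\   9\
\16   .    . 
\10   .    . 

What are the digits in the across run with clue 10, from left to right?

8, 2

16 in 2 cells must be {7,9}; 17 in 2 cells must be {8,9}.
The 16 across and the 17 down share only 9, so R1C1 = 9.
R1C2 = 16 − 9 = 7 completes the 16 across.
R2C1 = 17 − 9 = 8 completes the 17 down.
R2C2 = 10 − 8 = 2 completes the 10 across.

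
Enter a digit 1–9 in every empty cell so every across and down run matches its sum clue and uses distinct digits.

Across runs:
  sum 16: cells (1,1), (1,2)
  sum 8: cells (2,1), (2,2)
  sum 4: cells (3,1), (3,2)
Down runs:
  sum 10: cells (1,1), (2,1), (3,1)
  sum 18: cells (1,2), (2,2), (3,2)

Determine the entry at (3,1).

16 in 2 cells must be {7,9}; 4 in 2 cells must be {1,3}.
The 16 across and the 10 down share only 7, so (1,1) = 7.
(1,2) = 16 − 7 = 9 completes the 16 across.
Given what's placed, (3,1) must be 1 to fit the 4 across and 10 down.
(3,2) = 4 − 1 = 3 completes the 4 across.
(2,1) = 10 − 8 = 2 completes the 10 down.
(2,2) = 8 − 2 = 6 completes the 8 across.

1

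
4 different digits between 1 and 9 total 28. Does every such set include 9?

Yes

Every partition of 28 into 4 distinct digits includes 9: {4,7,8,9}, {5,6,8,9}.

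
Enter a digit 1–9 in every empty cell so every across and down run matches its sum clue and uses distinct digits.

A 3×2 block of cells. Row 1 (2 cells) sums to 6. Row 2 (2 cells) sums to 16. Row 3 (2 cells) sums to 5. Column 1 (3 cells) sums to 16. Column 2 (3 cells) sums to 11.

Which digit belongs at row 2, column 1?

9

16 in 2 cells must be {7,9}.
The 16 across and the 11 down share only 7, so (2,2) = 7.
Given what's placed, (1,2) must be 1 to fit the 6 across and 11 down.
(2,1) = 16 − 7 = 9 completes the 16 across.
(3,2) = 11 − 8 = 3 completes the 11 down.
(1,1) = 6 − 1 = 5 completes the 6 across.
(3,1) = 5 − 3 = 2 completes the 5 across.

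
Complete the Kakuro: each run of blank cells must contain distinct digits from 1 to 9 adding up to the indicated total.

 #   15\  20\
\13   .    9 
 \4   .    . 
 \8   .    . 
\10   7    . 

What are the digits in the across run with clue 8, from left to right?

1 7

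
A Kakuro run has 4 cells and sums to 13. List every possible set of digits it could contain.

{1,2,3,7}; {1,2,4,6}; {1,3,4,5}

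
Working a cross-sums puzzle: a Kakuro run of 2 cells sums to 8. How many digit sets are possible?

3

2 distinct digits from 1–9 sum between 3 and 17.
Enumerating: {1,7}, {2,6}, {3,5}.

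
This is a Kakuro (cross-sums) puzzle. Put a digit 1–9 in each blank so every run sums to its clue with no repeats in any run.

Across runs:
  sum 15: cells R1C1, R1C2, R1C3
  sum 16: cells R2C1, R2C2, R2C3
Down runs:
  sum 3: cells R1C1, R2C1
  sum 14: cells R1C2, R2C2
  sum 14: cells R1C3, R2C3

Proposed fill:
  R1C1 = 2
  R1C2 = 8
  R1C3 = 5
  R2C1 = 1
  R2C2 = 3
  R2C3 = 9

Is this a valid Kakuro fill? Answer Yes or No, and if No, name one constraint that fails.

No — the across run R2C1–R2C3 sums to 13, not 16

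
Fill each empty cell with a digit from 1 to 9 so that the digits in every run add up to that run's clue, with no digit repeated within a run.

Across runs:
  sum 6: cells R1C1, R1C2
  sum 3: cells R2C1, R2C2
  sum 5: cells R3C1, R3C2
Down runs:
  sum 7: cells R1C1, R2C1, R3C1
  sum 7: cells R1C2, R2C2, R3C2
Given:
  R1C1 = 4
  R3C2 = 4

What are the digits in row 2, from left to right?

2 1

3 in 2 cells must be {1,2}; 7 in 3 cells must be {1,2,4}.
R1C2 = 6 − 4 = 2 completes the 6 across.
R2C2 = 7 − 6 = 1 completes the 7 down.
R3C1 = 5 − 4 = 1 completes the 5 across.
R2C1 = 3 − 1 = 2 completes the 3 across.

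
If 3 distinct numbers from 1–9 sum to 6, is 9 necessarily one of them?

No

The only way to make 6 from 3 distinct digits is {1,2,3}, which does not contain 9.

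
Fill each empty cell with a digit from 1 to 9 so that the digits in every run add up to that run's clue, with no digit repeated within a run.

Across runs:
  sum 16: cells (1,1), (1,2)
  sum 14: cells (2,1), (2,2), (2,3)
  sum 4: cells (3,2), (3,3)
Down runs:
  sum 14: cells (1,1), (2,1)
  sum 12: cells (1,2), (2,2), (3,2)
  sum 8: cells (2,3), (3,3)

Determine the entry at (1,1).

9

16 in 2 cells must be {7,9}; 4 in 2 cells must be {1,3}.
The 16 across and the 14 down share only 9, so (1,1) = 9.
(1,2) = 16 − 9 = 7 completes the 16 across.
(2,1) = 14 − 9 = 5 completes the 14 down.
No cell is forced outright now. (3,2) can only be 1 or 3 (the digits allowed by both its 4 across and its 12 down). If (3,2) = 1: then (2,2) would have to be in {1,2,3,6,7,8} for the 14 across but in {4} for the 12 down — contradiction. So (3,2) = 3.
(2,2) = 12 − 10 = 2 completes the 12 down.
(2,3) = 14 − 7 = 7 completes the 14 across.
(3,3) = 4 − 3 = 1 completes the 4 across.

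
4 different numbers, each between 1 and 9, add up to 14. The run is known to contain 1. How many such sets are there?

4

4 distinct digits from 1–9 sum between 10 and 30.
Keeping only sets containing 1.
Enumerating: {1,2,3,8}, {1,2,4,7}, {1,2,5,6}, {1,3,4,6}.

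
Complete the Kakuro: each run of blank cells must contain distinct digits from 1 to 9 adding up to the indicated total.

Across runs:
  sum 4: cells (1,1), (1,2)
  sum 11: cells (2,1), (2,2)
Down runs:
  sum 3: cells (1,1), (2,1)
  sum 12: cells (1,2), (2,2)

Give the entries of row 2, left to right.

2 9

4 in 2 cells must be {1,3}; 3 in 2 cells must be {1,2}.
The 4 across and the 3 down share only 1, so (1,1) = 1.
(1,2) = 4 − 1 = 3 completes the 4 across.
(2,1) = 3 − 1 = 2 completes the 3 down.
(2,2) = 11 − 2 = 9 completes the 11 across.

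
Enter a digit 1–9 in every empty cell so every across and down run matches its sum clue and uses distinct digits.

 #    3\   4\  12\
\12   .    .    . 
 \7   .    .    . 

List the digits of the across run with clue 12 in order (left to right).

7 in 3 cells must be {1,2,4}; 3 in 2 cells must be {1,2}; 4 in 2 cells must be {1,3}.
The 7 across and the 4 down share only 1, so R2C2 = 1.
Given what's placed, R2C3 must be 4 to fit the 7 across and 12 down.
R1C2 = 4 − 1 = 3 completes the 4 down.
R1C3 = 12 − 4 = 8 completes the 12 down.
R2C1 = 7 − 5 = 2 completes the 7 across.
R1C1 = 12 − 11 = 1 completes the 12 across.

1 3 8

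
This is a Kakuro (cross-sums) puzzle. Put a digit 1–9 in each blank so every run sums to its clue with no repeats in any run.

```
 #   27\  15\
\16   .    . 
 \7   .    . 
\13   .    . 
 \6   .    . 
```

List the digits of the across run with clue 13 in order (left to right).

16 in 2 cells must be {7,9}.
Nothing is forced directly, so branch on R1C1, whose candidates are 7 or 9. If R1C1 = 7: that forces R1C2 = 9, after which R3C2 would have to be in {4,5,6,7,8,9} for the 13 across but in {1,2,3} for the 15 down — contradiction. So R1C1 = 9.
R1C2 = 16 − 9 = 7 completes the 16 across.
Nothing is forced directly, so branch on R3C2, whose candidates are 4 or 5. If R3C2 = 4: then R3C1 would have to be in {9} for the 13 across but in {3,4,5,6,7,8} for the 27 down — contradiction. So R3C2 = 5.
R3C1 = 13 − 5 = 8 completes the 13 across.

8 5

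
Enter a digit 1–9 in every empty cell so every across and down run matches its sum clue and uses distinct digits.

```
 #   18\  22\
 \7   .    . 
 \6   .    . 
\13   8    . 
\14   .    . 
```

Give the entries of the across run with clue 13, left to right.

8 5

R3C2 = 13 − 8 = 5 completes the 13 across.
Nothing is forced directly, so branch on R4C1, whose candidates are 5 or 6. If R4C1 = 6: that forces R2C1 = 1, after which R2C2 would have to be in {5} for the 6 across but in {1,2,3,4,6,7,8,9} for the 22 down — contradiction. So R4C1 = 5.
R4C2 = 14 − 5 = 9 completes the 14 across.
No cell is forced outright now. R2C2 can only be 1 or 2 (the digits allowed by both its 6 across and its 22 down). If R2C2 = 1: then R1C2 would have to be in {1,2,3,4,5,6} for the 7 across but in {7} for the 22 down — contradiction. So R2C2 = 2.
R1C2 = 22 − 16 = 6 completes the 22 down.
R2C1 = 6 − 2 = 4 completes the 6 across.
R1C1 = 7 − 6 = 1 completes the 7 across.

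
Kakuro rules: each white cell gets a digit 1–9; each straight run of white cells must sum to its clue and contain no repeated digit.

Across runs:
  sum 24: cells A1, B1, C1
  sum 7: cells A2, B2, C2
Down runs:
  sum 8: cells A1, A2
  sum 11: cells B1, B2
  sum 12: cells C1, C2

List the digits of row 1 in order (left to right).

7 9 8

24 in 3 cells must be {7,8,9}; 7 in 3 cells must be {1,2,4}.
The 24 across and the 8 down share only 7, so A1 = 7.
A2 = 8 − 7 = 1 completes the 8 down.
Given what's placed, C2 must be 4 to fit the 7 across and 12 down.
C1 = 12 − 4 = 8 completes the 12 down.
B2 = 7 − 5 = 2 completes the 7 across.
B1 = 24 − 15 = 9 completes the 24 across.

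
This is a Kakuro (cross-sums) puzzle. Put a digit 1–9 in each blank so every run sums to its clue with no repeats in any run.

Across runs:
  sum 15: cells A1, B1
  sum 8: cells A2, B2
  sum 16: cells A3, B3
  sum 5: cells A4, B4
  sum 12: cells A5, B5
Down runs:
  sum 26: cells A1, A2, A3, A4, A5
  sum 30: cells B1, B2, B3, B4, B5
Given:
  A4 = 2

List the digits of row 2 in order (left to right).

16 in 2 cells must be {7,9}.
B4 = 5 − 2 = 3 completes the 5 across.
Nothing is forced directly, so branch on B2, whose candidates are 5 or 6 or 7. If B2 = 6: then A2 would have to be in {2} for the 8 across but in {1,3,4,5,6,7,8,9} for the 26 down — contradiction. If B2 = 7: that forces A2 = 1, A3 = 9, after which B3 would have to be in {7} for the 16 across but in {5,6,9} for the 30 down — contradiction. So B2 = 5.
A2 = 8 − 5 = 3 completes the 8 across.

3 5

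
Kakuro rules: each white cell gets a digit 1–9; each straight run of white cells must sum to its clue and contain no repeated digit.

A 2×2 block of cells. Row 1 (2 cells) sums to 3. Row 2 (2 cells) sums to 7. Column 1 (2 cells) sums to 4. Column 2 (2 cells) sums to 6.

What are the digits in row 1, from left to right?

3 in 2 cells must be {1,2}; 4 in 2 cells must be {1,3}.
The 3 across and the 4 down share only 1, so (1,1) = 1.
(1,2) = 3 − 1 = 2 completes the 3 across.
(2,1) = 4 − 1 = 3 completes the 4 down.
(2,2) = 7 − 3 = 4 completes the 7 across.

1, 2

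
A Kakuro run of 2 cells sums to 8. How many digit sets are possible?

3

2 distinct digits from 1–9 sum between 3 and 17.
Enumerating: {1,7}, {2,6}, {3,5}.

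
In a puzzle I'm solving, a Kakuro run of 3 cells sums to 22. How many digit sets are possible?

3 distinct digits from 1–9 sum between 6 and 24.
Enumerating: {5,8,9}, {6,7,9}.

2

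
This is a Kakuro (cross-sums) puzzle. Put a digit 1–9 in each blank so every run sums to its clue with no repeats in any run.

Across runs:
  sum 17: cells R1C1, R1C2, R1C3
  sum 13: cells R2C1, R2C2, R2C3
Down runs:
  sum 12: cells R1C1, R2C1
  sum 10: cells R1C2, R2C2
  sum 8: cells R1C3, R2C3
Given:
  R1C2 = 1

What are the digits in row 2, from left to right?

R1C3 = 7: the only remaining digit allowed by both the 17 across and the 8 down.
R2C2 = 10 − 1 = 9 completes the 10 down.
R2C3 = 8 − 7 = 1 completes the 8 down.
R1C1 = 17 − 8 = 9 completes the 17 across.
R2C1 = 13 − 10 = 3 completes the 13 across.

3, 9, 1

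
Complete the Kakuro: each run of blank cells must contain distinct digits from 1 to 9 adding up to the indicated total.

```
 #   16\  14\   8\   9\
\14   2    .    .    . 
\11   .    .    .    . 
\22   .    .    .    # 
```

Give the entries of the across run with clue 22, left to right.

11 in 4 cells must be {1,2,3,5}.
R2C1 = 5: the only remaining digit allowed by both the 11 across and the 16 down.
R3C1 = 16 − 7 = 9 completes the 16 down.
R3C3 = 5: the only remaining digit allowed by both the 22 across and the 8 down.
Given what's placed, R1C3 must be 1 to fit the 14 across and 8 down.
R2C3 = 8 − 6 = 2 completes the 8 down.
R3C2 = 22 − 14 = 8 completes the 22 across.

9, 8, 5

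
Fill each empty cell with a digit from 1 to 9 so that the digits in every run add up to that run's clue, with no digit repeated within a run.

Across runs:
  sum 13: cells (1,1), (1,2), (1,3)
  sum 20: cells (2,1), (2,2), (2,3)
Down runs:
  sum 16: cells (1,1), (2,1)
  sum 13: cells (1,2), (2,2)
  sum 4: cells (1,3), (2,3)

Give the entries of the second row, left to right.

9 8 3

16 in 2 cells must be {7,9}; 4 in 2 cells must be {1,3}.
The 20 across and the 4 down share only 3, so (2,3) = 3.
(1,3) = 4 − 3 = 1 completes the 4 down.
Given what's placed, (2,1) must be 9 to fit the 20 across and 16 down.
(2,2) = 20 − 12 = 8 completes the 20 across.
(1,1) = 16 − 9 = 7 completes the 16 down.
(1,2) = 13 − 8 = 5 completes the 13 across.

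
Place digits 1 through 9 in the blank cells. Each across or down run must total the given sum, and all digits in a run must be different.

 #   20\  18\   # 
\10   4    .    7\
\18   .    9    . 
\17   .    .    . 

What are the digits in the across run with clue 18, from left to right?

7 9 2

R1C2 = 10 − 4 = 6 completes the 10 across.
Given what's placed, R2C1 must be 7 to fit the 18 across and 20 down.
R2C3 = 18 − 16 = 2 completes the 18 across.
R3C1 = 20 − 11 = 9 completes the 20 down.
R3C2 = 18 − 15 = 3 completes the 18 down.
R3C3 = 17 − 12 = 5 completes the 17 across.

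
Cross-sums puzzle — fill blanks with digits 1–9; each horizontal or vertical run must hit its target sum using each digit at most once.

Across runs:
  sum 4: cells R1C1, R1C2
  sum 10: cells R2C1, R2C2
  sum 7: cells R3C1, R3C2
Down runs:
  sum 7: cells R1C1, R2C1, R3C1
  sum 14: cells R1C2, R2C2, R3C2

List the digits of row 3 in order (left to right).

4 in 2 cells must be {1,3}; 7 in 3 cells must be {1,2,4}.
The 4 across and the 7 down share only 1, so R1C1 = 1.
R1C2 = 4 − 1 = 3 completes the 4 across.
Nothing is forced directly, so branch on R2C1, whose candidates are 2 or 4. If R2C1 = 2: then R2C2 would have to be in {8} for the 10 across but in {2,4,5,6,7,9} for the 14 down — contradiction. So R2C1 = 4.
R2C2 = 10 − 4 = 6 completes the 10 across.
R3C1 = 7 − 5 = 2 completes the 7 down.
R3C2 = 7 − 2 = 5 completes the 7 across.

2, 5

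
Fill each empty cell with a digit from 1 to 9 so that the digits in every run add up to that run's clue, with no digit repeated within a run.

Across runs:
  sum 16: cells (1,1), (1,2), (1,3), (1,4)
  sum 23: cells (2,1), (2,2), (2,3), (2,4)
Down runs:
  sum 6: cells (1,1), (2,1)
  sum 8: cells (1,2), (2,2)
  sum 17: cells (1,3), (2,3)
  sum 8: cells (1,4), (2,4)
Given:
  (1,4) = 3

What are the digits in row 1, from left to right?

4 1 8 3

17 in 2 cells must be {8,9}.
(1,3) = 8: the only remaining digit allowed by both the 16 across and the 17 down.
(2,3) = 17 − 8 = 9 completes the 17 down.
(2,4) = 8 − 3 = 5 completes the 8 down.
(1,2) = 1: the only remaining digit allowed by both the 16 across and the 8 down.
(2,2) = 8 − 1 = 7 completes the 8 down.
(1,1) = 16 − 12 = 4 completes the 16 across.
(2,1) = 23 − 21 = 2 completes the 23 across.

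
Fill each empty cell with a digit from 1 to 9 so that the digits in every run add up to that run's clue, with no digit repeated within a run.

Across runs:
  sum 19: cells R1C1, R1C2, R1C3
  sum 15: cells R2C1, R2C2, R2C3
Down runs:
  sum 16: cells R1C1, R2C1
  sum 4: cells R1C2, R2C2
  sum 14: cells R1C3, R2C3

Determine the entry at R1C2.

16 in 2 cells must be {7,9}; 4 in 2 cells must be {1,3}.
The 19 across and the 4 down share only 3, so R1C2 = 3.
Given what's placed, R1C3 must be 9 to fit the 19 across and 14 down.
R2C2 = 4 − 3 = 1 completes the 4 down.
R2C3 = 14 − 9 = 5 completes the 14 down.
R1C1 = 19 − 12 = 7 completes the 19 across.
R2C1 = 15 − 6 = 9 completes the 15 across.

3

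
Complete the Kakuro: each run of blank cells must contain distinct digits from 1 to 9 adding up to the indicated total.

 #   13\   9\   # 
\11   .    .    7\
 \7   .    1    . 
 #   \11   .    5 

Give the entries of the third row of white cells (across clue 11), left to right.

6 5

7 in 3 cells must be {1,2,4}.
Given what's placed, R2C1 must be 4 to fit the 7 across and 13 down.
R2C3 = 7 − 5 = 2 completes the 7 across.
R3C2 = 11 − 5 = 6 completes the 11 across.
R1C1 = 13 − 4 = 9 completes the 13 down.
R1C2 = 11 − 9 = 2 completes the 11 across.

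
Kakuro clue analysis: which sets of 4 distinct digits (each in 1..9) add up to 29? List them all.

4 distinct digits from 1–9 sum between 10 and 30.
Only one set works: {5,7,8,9}.

{5,7,8,9}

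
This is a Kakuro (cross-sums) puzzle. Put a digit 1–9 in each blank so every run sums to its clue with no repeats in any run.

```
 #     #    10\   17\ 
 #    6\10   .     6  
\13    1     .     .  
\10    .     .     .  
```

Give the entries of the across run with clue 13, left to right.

1 5 7

R1C2 = 10 − 6 = 4 completes the 10 across.
R2C2 = 5: the only remaining digit allowed by both the 13 across and the 10 down.
R2C3 = 13 − 6 = 7 completes the 13 across.
R3C1 = 6 − 1 = 5 completes the 6 down.
R3C2 = 10 − 9 = 1 completes the 10 down.
R3C3 = 10 − 6 = 4 completes the 10 across.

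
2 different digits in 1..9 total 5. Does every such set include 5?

No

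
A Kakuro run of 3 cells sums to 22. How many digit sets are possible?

3 distinct digits from 1–9 sum between 6 and 24.
Enumerating: {5,8,9}, {6,7,9}.

2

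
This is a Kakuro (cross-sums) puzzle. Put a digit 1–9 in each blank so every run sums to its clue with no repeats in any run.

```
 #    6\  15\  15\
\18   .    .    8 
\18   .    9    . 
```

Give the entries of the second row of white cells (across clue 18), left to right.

2 9 7

R1C2 = 15 − 9 = 6 completes the 15 down.
R2C3 = 15 − 8 = 7 completes the 15 down.
R1C1 = 18 − 14 = 4 completes the 18 across.
R2C1 = 18 − 16 = 2 completes the 18 across.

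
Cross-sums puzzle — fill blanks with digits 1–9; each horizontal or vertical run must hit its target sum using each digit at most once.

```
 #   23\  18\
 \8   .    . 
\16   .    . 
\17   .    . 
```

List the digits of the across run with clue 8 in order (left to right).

16 in 2 cells must be {7,9}; 17 in 2 cells must be {8,9}; 23 in 3 cells must be {6,8,9}.
The 8 across and the 23 down share only 6, so R1C1 = 6.
R1C2 = 8 − 6 = 2 completes the 8 across.
Given what's placed, R2C1 must be 9 to fit the 16 across and 23 down.
R2C2 = 16 − 9 = 7 completes the 16 across.
R3C1 = 23 − 15 = 8 completes the 23 down.
R3C2 = 17 − 8 = 9 completes the 17 across.

6 2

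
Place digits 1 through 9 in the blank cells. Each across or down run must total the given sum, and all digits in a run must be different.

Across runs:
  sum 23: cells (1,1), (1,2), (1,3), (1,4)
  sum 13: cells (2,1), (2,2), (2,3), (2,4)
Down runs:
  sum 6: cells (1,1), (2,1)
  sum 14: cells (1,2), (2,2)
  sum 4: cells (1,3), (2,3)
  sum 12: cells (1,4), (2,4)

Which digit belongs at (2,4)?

4 in 2 cells must be {1,3}.
Nothing is forced directly, so branch on (2,2), whose candidates are 5 or 6. If (2,2) = 6: that forces (1,2) = 8, (2,3) = 1, (2,4) = 4, (1,3) = 3, after which (1,4) would have to be in {5,7} for the 23 across but in {8} for the 12 down — contradiction. So (2,2) = 5.
(1,2) = 14 − 5 = 9 completes the 14 down.
Nothing is forced directly, so branch on (2,4), whose candidates are 3 or 4. If (2,4) = 3: then (1,4) would have to be in {1,2,3,4,5,6,7,8} for the 23 across but in {9} for the 12 down — contradiction. So (2,4) = 4.

4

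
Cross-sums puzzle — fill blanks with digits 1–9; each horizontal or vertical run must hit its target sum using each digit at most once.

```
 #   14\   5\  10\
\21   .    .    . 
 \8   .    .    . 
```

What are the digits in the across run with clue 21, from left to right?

9 4 8

The 21 across and the 5 down share only 4, so R1C2 = 4.
The 8 across and the 14 down share only 5, so R2C1 = 5.
R2C2 = 5 − 4 = 1 completes the 5 down.
R2C3 = 8 − 6 = 2 completes the 8 across.
R1C1 = 14 − 5 = 9 completes the 14 down.
R1C3 = 21 − 13 = 8 completes the 21 across.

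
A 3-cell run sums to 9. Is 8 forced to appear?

Counterexample: {1,2,6} sums to 9 without using 8.

No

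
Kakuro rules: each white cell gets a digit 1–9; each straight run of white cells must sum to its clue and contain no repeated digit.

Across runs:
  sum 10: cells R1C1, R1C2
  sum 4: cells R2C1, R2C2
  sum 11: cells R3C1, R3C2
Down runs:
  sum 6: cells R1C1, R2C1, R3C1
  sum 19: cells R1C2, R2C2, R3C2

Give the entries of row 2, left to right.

4 in 2 cells must be {1,3}; 6 in 3 cells must be {1,2,3}.
The 4 across and the 19 down share only 3, so R2C2 = 3.
R2C1 = 4 − 3 = 1 completes the 4 across.
Nothing is forced directly, so branch on R1C1, whose candidates are 2 or 3. If R1C1 = 2: then R1C2 would have to be in {8} for the 10 across but in {7,9} for the 19 down — contradiction. So R1C1 = 3.
R1C2 = 10 − 3 = 7 completes the 10 across.
R3C1 = 6 − 4 = 2 completes the 6 down.
R3C2 = 11 − 2 = 9 completes the 11 across.

1 3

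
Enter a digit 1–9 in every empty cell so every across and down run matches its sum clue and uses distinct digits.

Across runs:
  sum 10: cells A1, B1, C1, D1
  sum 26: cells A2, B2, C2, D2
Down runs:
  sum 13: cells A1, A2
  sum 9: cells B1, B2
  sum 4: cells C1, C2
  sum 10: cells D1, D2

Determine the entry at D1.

2

10 in 4 cells must be {1,2,3,4}; 4 in 2 cells must be {1,3}.
Only 4 fits A1 under both its across sum 10 and down sum 13.
A2 = 13 − 4 = 9 completes the 13 down.
Given what's placed, C2 must be 3 to fit the 26 across and 4 down.
C1 = 4 − 3 = 1 completes the 4 down.
No cell is forced outright now. B2 can only be 6 or 8 (the digits allowed by both its 26 across and its 9 down). If B2 = 8: then B1 would have to be in {2,3} for the 10 across but in {1} for the 9 down — contradiction. So B2 = 6.
B1 = 9 − 6 = 3 completes the 9 down.
D1 = 10 − 8 = 2 completes the 10 across.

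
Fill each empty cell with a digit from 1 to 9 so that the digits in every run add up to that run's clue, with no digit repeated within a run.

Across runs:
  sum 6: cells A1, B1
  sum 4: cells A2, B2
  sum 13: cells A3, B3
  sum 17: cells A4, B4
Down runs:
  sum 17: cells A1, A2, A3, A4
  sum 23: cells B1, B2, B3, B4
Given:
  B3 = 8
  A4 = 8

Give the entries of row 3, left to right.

5, 8

4 in 2 cells must be {1,3}; 17 in 2 cells must be {8,9}.
A3 = 13 − 8 = 5 completes the 13 across.
B4 = 17 − 8 = 9 completes the 17 across.
A1 = 1: the only remaining digit allowed by both the 6 across and the 17 down.
B1 = 6 − 1 = 5 completes the 6 across.
A2 = 17 − 14 = 3 completes the 17 down.
B2 = 4 − 3 = 1 completes the 4 across.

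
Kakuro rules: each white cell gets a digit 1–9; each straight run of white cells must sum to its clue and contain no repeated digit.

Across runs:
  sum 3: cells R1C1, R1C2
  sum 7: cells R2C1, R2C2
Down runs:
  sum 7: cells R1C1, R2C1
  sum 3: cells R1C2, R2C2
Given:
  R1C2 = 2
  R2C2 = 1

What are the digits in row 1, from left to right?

3 in 2 cells must be {1,2}.
R1C1 = 3 − 2 = 1 completes the 3 across.
R2C1 = 7 − 1 = 6 completes the 7 across.

1, 2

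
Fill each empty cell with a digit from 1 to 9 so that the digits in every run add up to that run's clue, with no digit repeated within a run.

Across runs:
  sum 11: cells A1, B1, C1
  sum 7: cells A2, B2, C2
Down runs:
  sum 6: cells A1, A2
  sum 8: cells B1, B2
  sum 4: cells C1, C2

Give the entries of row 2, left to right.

4 2 1

7 in 3 cells must be {1,2,4}; 4 in 2 cells must be {1,3}.
The 7 across and the 4 down share only 1, so C2 = 1.
C1 = 4 − 1 = 3 completes the 4 down.
Given what's placed, B2 must be 2 to fit the 7 across and 8 down.
B1 = 8 − 2 = 6 completes the 8 down.
A2 = 7 − 3 = 4 completes the 7 across.
A1 = 11 − 9 = 2 completes the 11 across.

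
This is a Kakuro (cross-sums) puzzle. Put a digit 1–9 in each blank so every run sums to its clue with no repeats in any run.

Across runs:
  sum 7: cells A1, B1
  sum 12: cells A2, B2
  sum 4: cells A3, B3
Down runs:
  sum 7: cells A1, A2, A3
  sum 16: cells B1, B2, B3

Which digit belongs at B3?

3

4 in 2 cells must be {1,3}; 7 in 3 cells must be {1,2,4}.
The 12 across and the 7 down share only 4, so A2 = 4.
B2 = 12 − 4 = 8 completes the 12 across.
Given what's placed, A3 must be 1 to fit the 4 across and 7 down.
B3 = 4 − 1 = 3 completes the 4 across.
A1 = 7 − 5 = 2 completes the 7 down.
B1 = 7 − 2 = 5 completes the 7 across.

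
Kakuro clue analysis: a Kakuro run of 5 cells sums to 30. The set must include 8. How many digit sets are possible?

5 distinct digits from 1–9 sum between 15 and 35.
Keeping only sets containing 8.
Enumerating: {1,5,7,8,9}, {2,4,7,8,9}, {2,5,6,8,9}, {3,4,6,8,9}, {4,5,6,7,8}.

5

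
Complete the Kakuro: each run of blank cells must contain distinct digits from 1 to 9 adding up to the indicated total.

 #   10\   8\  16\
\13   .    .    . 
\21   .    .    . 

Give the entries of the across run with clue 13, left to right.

1 3 9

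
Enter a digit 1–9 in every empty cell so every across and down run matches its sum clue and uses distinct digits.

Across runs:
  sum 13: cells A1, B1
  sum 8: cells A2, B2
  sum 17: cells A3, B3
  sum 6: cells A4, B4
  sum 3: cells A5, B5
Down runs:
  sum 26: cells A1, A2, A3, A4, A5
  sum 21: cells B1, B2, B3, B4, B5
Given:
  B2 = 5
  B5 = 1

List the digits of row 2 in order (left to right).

3 5

17 in 2 cells must be {8,9}; 3 in 2 cells must be {1,2}.
A2 = 8 − 5 = 3 completes the 8 across.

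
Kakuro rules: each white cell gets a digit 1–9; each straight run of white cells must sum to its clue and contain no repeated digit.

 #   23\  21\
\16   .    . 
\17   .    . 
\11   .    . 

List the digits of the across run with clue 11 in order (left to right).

6, 5

16 in 2 cells must be {7,9}; 17 in 2 cells must be {8,9}; 23 in 3 cells must be {6,8,9}.
The 16 across and the 23 down share only 9, so R1C1 = 9.
R1C2 = 16 − 9 = 7 completes the 16 across.
Given what's placed, R2C1 must be 8 to fit the 17 across and 23 down.
R2C2 = 17 − 8 = 9 completes the 17 across.
R3C1 = 23 − 17 = 6 completes the 23 down.
R3C2 = 11 − 6 = 5 completes the 11 across.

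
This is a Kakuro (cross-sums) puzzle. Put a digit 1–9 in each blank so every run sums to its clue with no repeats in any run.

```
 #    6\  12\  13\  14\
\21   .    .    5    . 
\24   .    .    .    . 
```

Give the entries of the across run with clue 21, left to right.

R2C3 = 13 − 5 = 8 completes the 13 down.
Nothing is forced directly, so branch on R1C4, whose candidates are 6 or 8 or 9. If R1C4 = 6: then R2C4 would have to be in {1,2,3,4,5,6,7,9} for the 24 across but in {8} for the 14 down — contradiction. If R1C4 = 8: that forces R1C2 = 7, R2C2 = 5, after which R2C4 would have to be in {2,4,7,9} for the 24 across but in {6} for the 14 down — contradiction. So R1C4 = 9.
R2C4 = 14 − 9 = 5 completes the 14 down.
Nothing is forced directly, so branch on R1C1, whose candidates are 1 or 4. If R1C1 = 1: then R1C2 would have to be in {6} for the 21 across but in {3,4,5,7,8,9} for the 12 down — contradiction. So R1C1 = 4.
R1C2 = 21 − 18 = 3 completes the 21 across.
R2C1 = 6 − 4 = 2 completes the 6 down.
R2C2 = 24 − 15 = 9 completes the 24 across.

4 3 5 9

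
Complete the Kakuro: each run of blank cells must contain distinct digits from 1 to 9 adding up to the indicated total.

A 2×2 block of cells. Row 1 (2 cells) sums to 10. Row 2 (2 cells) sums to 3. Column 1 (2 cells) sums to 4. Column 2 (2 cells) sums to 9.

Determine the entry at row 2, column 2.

2

3 in 2 cells must be {1,2}; 4 in 2 cells must be {1,3}.
The 3 across and the 4 down share only 1, so (2,1) = 1.
(2,2) = 3 − 1 = 2 completes the 3 across.
(1,1) = 4 − 1 = 3 completes the 4 down.
(1,2) = 10 − 3 = 7 completes the 10 across.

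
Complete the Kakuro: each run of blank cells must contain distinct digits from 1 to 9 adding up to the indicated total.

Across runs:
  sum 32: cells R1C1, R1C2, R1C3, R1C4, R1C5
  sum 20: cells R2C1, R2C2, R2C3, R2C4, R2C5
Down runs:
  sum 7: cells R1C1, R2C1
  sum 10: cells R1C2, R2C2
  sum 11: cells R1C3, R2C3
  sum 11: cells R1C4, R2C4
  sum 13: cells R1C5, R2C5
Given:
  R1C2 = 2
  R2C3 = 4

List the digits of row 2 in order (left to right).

1 8 4 2 5

R1C1 = 6: the only remaining digit allowed by both the 32 across and the 7 down.
R1C3 = 11 − 4 = 7 completes the 11 down.
R2C1 = 7 − 6 = 1 completes the 7 down.
R2C2 = 10 − 2 = 8 completes the 10 down.
Given what's placed, R2C5 must be 5 to fit the 20 across and 13 down.
R1C5 = 13 − 5 = 8 completes the 13 down.
R2C4 = 20 − 18 = 2 completes the 20 across.
R1C4 = 32 − 23 = 9 completes the 32 across.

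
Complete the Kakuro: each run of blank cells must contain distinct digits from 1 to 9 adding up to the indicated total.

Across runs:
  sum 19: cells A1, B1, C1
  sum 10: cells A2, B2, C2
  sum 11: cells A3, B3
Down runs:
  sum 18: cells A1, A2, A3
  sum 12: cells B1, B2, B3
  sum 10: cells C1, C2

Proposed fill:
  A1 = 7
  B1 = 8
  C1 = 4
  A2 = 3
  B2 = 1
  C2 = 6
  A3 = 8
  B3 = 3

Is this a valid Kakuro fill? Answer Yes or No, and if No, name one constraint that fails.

Across: 7+8+4=19; 3+1+6=10; 8+3=11. Down: 7+3+8=18; 8+1+3=12; 4+6=10. No digit repeats within any run.

Yes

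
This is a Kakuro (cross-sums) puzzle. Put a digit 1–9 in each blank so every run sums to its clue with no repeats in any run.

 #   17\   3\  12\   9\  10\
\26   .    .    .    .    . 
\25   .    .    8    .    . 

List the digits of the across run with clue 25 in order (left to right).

17 in 2 cells must be {8,9}; 3 in 2 cells must be {1,2}.
R1C3 = 12 − 8 = 4 completes the 12 down.
Given what's placed, R2C1 must be 9 to fit the 25 across and 17 down.
R1C1 = 17 − 9 = 8 completes the 17 down.
Nothing is forced directly, so branch on R1C2, whose candidates are 1 or 2. If R1C2 = 1: that forces R2C2 = 2, R2C5 = 1, after which R1C5 would have to be in {6,7} for the 26 across but in {9} for the 10 down — contradiction. So R1C2 = 2.
R2C2 = 3 − 2 = 1 completes the 3 down.
No cell is forced outright now. R2C5 can only be 2 or 3 or 4 (the digits allowed by both its 25 across and its 10 down). If R2C5 = 2: then R1C5 would have to be in {3,5,7,9} for the 26 across but in {8} for the 10 down — contradiction. If R2C5 = 4: then R1C5 would have to be in {3,5,7,9} for the 26 across but in {6} for the 10 down — contradiction. So R2C5 = 3.
R1C5 = 10 − 3 = 7 completes the 10 down.
R2C4 = 25 − 21 = 4 completes the 25 across.

9 1 8 4 3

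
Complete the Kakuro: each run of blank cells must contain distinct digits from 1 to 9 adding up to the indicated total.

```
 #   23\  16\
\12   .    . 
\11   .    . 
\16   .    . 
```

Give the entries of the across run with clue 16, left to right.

16 in 2 cells must be {7,9}; 23 in 3 cells must be {6,8,9}.
The 16 across and the 23 down share only 9, so R3C1 = 9.
R3C2 = 16 − 9 = 7 completes the 16 across.
Given what's placed, R1C1 must be 8 to fit the 12 across and 23 down.
R1C2 = 12 − 8 = 4 completes the 12 across.
R2C1 = 23 − 17 = 6 completes the 23 down.
R2C2 = 11 − 6 = 5 completes the 11 across.

9 7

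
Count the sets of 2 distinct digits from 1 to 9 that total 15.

2

2 distinct digits from 1–9 sum between 3 and 17.
Enumerating: {6,9}, {7,8}.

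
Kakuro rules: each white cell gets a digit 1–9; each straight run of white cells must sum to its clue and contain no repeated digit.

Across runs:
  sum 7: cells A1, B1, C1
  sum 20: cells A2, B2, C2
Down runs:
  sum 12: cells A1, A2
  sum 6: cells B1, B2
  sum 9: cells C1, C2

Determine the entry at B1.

1

7 in 3 cells must be {1,2,4}.
The 7 across and the 12 down share only 4, so A1 = 4.
A2 = 12 − 4 = 8 completes the 12 down.
Given what's placed, B2 must be 5 to fit the 20 across and 6 down.
C2 = 20 − 13 = 7 completes the 20 across.
B1 = 6 − 5 = 1 completes the 6 down.
C1 = 7 − 5 = 2 completes the 7 across.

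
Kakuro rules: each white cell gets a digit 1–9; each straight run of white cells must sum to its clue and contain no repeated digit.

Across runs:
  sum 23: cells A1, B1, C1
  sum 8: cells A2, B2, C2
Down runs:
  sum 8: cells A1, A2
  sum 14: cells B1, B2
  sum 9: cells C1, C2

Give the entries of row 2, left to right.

23 in 3 cells must be {6,8,9}.
The 23 across and the 8 down share only 6, so A1 = 6.
Given what's placed, C1 must be 8 to fit the 23 across and 9 down.
A2 = 8 − 6 = 2 completes the 8 down.
B2 = 5: the only remaining digit allowed by both the 8 across and the 14 down.
C2 = 8 − 7 = 1 completes the 8 across.
B1 = 23 − 14 = 9 completes the 23 across.

2, 5, 1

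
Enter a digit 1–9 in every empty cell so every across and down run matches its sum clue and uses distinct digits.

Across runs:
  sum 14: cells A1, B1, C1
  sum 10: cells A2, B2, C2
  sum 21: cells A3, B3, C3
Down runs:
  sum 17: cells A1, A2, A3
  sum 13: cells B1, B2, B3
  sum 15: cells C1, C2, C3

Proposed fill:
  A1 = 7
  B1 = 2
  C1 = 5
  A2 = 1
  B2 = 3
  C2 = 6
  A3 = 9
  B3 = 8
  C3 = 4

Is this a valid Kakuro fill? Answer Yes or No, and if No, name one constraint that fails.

Across: 7+2+5=14; 1+3+6=10; 9+8+4=21. Down: 7+1+9=17; 2+3+8=13; 5+6+4=15. No digit repeats within any run.

Yes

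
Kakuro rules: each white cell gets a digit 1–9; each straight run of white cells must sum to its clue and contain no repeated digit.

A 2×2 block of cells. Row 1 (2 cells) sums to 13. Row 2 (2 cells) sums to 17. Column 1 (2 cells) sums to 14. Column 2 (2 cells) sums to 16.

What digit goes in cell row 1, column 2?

17 in 2 cells must be {8,9}; 16 in 2 cells must be {7,9}.
The 17 across and the 16 down share only 9, so (2,2) = 9.
(1,2) = 16 − 9 = 7 completes the 16 down.
(2,1) = 17 − 9 = 8 completes the 17 across.
(1,1) = 13 − 7 = 6 completes the 13 across.

7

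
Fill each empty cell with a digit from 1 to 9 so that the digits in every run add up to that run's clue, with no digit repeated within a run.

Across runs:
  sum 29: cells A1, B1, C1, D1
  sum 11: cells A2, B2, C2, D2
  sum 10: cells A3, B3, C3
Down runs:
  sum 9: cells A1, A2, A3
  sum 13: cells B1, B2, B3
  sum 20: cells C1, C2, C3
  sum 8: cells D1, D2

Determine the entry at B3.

29 in 4 cells must be {5,7,8,9}; 11 in 4 cells must be {1,2,3,5}.
A1 = 5: only digit in both the 29-across and 9-down candidate sets.
Given what's placed, D1 must be 7 to fit the 29 across and 8 down.
D2 = 8 − 7 = 1 completes the 8 down.
A2 = 3: the only remaining digit allowed by both the 11 across and the 9 down.
Given what's placed, C2 must be 5 to fit the 11 across and 20 down.
A3 = 9 − 8 = 1 completes the 9 down.
B2 = 11 − 9 = 2 completes the 11 across.
Given what's placed, B1 must be 8 to fit the 29 across and 13 down.
C1 = 29 − 20 = 9 completes the 29 across.
B3 = 13 − 10 = 3 completes the 13 down.

3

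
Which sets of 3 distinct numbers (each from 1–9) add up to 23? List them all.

3 distinct digits from 1–9 sum between 6 and 24.
Only one set works: {6,8,9}.

{6,8,9}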